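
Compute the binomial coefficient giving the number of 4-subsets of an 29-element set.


C(n,k) = n! / (k!(n-k)!)
C(29,4) = 29! / (4!25!)
= 23751

C(29,4) = 23751


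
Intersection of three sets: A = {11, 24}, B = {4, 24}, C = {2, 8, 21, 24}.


A ∩ B = {24}
(A ∩ B) ∩ C = {24}

A ∩ B ∩ C = {24}


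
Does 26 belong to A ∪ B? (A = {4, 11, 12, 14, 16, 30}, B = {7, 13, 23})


A = {4, 11, 12, 14, 16, 30}, B = {7, 13, 23}
A ∪ B = all elements in A or B
A ∪ B = {4, 7, 11, 12, 13, 14, 16, 23, 30}
Checking if 26 ∈ A ∪ B
26 is not in A ∪ B → False

26 ∉ A ∪ B


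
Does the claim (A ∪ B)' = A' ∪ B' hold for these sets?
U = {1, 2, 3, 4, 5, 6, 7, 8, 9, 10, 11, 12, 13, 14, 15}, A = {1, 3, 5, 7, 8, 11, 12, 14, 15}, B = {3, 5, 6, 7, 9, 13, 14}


LHS: A ∪ B = {1, 3, 5, 6, 7, 8, 9, 11, 12, 13, 14, 15}
(A ∪ B)' = U \ (A ∪ B) = {2, 4, 10}
A' = {2, 4, 6, 9, 10, 13}, B' = {1, 2, 4, 8, 10, 11, 12, 15}
Claimed RHS: A' ∪ B' = {1, 2, 4, 6, 8, 9, 10, 11, 12, 13, 15}
Identity is INVALID: LHS = {2, 4, 10} but the RHS claimed here equals {1, 2, 4, 6, 8, 9, 10, 11, 12, 13, 15}. The correct form is (A ∪ B)' = A' ∩ B'.

Identity is invalid: (A ∪ B)' = {2, 4, 10} but A' ∪ B' = {1, 2, 4, 6, 8, 9, 10, 11, 12, 13, 15}. The correct De Morgan law is (A ∪ B)' = A' ∩ B'.


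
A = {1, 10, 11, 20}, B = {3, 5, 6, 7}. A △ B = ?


A △ B = (A \ B) ∪ (B \ A) = elements in exactly one of A or B
A \ B = {1, 10, 11, 20}
B \ A = {3, 5, 6, 7}
A △ B = {1, 3, 5, 6, 7, 10, 11, 20}

A △ B = {1, 3, 5, 6, 7, 10, 11, 20}


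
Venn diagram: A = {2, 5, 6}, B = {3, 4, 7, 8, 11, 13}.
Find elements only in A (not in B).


A = {2, 5, 6}
B = {3, 4, 7, 8, 11, 13}
Region: only in A (not in B)
Elements: {2, 5, 6}

Elements only in A (not in B): {2, 5, 6}


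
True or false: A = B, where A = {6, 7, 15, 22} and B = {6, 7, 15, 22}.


Two sets are equal iff they have exactly the same elements.
A = {6, 7, 15, 22}
B = {6, 7, 15, 22}
Same elements → A = B

Yes, A = B


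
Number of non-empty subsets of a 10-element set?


Total subsets = 2^n = 2^10 = 1024
Non-empty subsets exclude the empty set: 2^n - 1
= 1024 - 1
= 1023

Number of non-empty subsets = 1023


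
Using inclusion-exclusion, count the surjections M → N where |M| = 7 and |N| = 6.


n = |M| = 7, k = |N| = 6. Surjections via inclusion-exclusion:
S(n,k) = Σ(-1)^i × C(k,i) × (k-i)^n, i=0 to k
i=0: (-1)^0×C(6,0)×6^7 = 279936
i=1: (-1)^1×C(6,1)×5^7 = -468750
i=2: (-1)^2×C(6,2)×4^7 = 245760
i=3: (-1)^3×C(6,3)×3^7 = -43740
i=4: (-1)^4×C(6,4)×2^7 = 1920
i=5: (-1)^5×C(6,5)×1^7 = -6
i=6: (-1)^6×C(6,6)×0^7 = 0
Total = 15120

Number of surjections = 15120


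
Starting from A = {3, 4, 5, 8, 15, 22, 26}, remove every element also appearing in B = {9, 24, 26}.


A \ B = elements in A but not in B
A = {3, 4, 5, 8, 15, 22, 26}
B = {9, 24, 26}
Remove from A any elements in B
A \ B = {3, 4, 5, 8, 15, 22}

A \ B = {3, 4, 5, 8, 15, 22}


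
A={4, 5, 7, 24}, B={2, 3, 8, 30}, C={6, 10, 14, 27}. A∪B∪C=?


A ∪ B = {2, 3, 4, 5, 7, 8, 24, 30}
(A ∪ B) ∪ C = {2, 3, 4, 5, 6, 7, 8, 10, 14, 24, 27, 30}

A ∪ B ∪ C = {2, 3, 4, 5, 6, 7, 8, 10, 14, 24, 27, 30}


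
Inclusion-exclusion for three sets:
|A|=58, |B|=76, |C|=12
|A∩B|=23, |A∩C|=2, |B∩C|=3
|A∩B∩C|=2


|A∪B∪C| = |A|+|B|+|C| - |A∩B|-|A∩C|-|B∩C| + |A∩B∩C|
= 58+76+12 - 23-2-3 + 2
= 146 - 28 + 2
= 120

|A ∪ B ∪ C| = 120


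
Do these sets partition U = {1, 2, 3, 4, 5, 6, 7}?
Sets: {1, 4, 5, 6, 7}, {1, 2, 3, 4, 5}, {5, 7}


A partition requires: (1) non-empty parts, (2) pairwise disjoint, (3) union = U
Parts: {1, 4, 5, 6, 7}, {1, 2, 3, 4, 5}, {5, 7}
Union of parts: {1, 2, 3, 4, 5, 6, 7}
U = {1, 2, 3, 4, 5, 6, 7}
All non-empty? True
Pairwise disjoint? False
Covers U? True

No, not a valid partition


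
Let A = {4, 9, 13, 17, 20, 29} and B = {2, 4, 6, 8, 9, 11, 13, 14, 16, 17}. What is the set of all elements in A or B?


A ∪ B = all elements in A or B (or both)
A = {4, 9, 13, 17, 20, 29}
B = {2, 4, 6, 8, 9, 11, 13, 14, 16, 17}
A ∪ B = {2, 4, 6, 8, 9, 11, 13, 14, 16, 17, 20, 29}

A ∪ B = {2, 4, 6, 8, 9, 11, 13, 14, 16, 17, 20, 29}


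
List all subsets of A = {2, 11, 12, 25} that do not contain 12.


A subset of A that omits 12 is a subset of A \ {12}, so there are 2^(n-1) = 2^3 = 8 of them.
Subsets excluding 12: ∅, {2}, {11}, {25}, {2, 11}, {2, 25}, {11, 25}, {2, 11, 25}

Subsets excluding 12 (8 total): ∅, {2}, {11}, {25}, {2, 11}, {2, 25}, {11, 25}, {2, 11, 25}


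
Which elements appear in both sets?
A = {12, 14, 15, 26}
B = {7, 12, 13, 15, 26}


A ∩ B = elements in both A and B
A = {12, 14, 15, 26}
B = {7, 12, 13, 15, 26}
A ∩ B = {12, 15, 26}

A ∩ B = {12, 15, 26}


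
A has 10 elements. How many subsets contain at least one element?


Total subsets = 2^n = 2^10 = 1024
Non-empty subsets exclude the empty set: 2^n - 1
= 1024 - 1
= 1023

Number of non-empty subsets = 1023


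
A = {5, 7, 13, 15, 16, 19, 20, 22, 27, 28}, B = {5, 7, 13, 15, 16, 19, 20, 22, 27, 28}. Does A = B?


Two sets are equal iff they have exactly the same elements.
A = {5, 7, 13, 15, 16, 19, 20, 22, 27, 28}
B = {5, 7, 13, 15, 16, 19, 20, 22, 27, 28}
Same elements → A = B

Yes, A = B


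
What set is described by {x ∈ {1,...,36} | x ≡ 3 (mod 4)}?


Checking each candidate:
Condition: x in {1,...,36} with x ≡ 3 (mod 4)
Result = {3, 7, 11, 15, 19, 23, 27, 31, 35}

{3, 7, 11, 15, 19, 23, 27, 31, 35}


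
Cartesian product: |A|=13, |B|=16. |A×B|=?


|A × B| = |A| × |B|
= 13 × 16
= 208

|A × B| = 208


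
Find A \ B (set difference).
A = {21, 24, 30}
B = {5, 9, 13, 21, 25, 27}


A \ B = elements in A but not in B
A = {21, 24, 30}
B = {5, 9, 13, 21, 25, 27}
Remove from A any elements in B
A \ B = {24, 30}

A \ B = {24, 30}


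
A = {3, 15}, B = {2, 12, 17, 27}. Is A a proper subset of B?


A ⊂ B requires: A ⊆ B AND A ≠ B.
A ⊆ B? No
A ⊄ B, so A is not a proper subset.

No, A is not a proper subset of B


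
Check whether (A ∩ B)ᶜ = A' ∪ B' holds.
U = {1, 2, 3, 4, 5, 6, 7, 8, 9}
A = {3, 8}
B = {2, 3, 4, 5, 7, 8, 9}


LHS: A ∩ B = {3, 8}
(A ∩ B)' = U \ (A ∩ B) = {1, 2, 4, 5, 6, 7, 9}
A' = {1, 2, 4, 5, 6, 7, 9}, B' = {1, 6}
Claimed RHS: A' ∪ B' = {1, 2, 4, 5, 6, 7, 9}
Identity is VALID: LHS = RHS = {1, 2, 4, 5, 6, 7, 9} ✓

Identity is valid. (A ∩ B)' = A' ∪ B' = {1, 2, 4, 5, 6, 7, 9}


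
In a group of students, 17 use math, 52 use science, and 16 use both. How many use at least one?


|A ∪ B| = |A| + |B| - |A ∩ B|
= 17 + 52 - 16
= 53

|A ∪ B| = 53


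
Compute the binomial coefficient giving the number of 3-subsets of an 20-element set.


C(n,k) = n! / (k!(n-k)!)
C(20,3) = 20! / (3!17!)
= 1140

C(20,3) = 1140


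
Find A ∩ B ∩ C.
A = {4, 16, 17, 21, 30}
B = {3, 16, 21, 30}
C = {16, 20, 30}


A ∩ B = {16, 21, 30}
(A ∩ B) ∩ C = {16, 30}

A ∩ B ∩ C = {16, 30}


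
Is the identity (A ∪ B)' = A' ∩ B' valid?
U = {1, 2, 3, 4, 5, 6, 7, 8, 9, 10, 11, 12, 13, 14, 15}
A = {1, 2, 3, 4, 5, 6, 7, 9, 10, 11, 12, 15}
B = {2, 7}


LHS: A ∪ B = {1, 2, 3, 4, 5, 6, 7, 9, 10, 11, 12, 15}
(A ∪ B)' = U \ (A ∪ B) = {8, 13, 14}
A' = {8, 13, 14}, B' = {1, 3, 4, 5, 6, 8, 9, 10, 11, 12, 13, 14, 15}
Claimed RHS: A' ∩ B' = {8, 13, 14}
Identity is VALID: LHS = RHS = {8, 13, 14} ✓

Identity is valid. (A ∪ B)' = A' ∩ B' = {8, 13, 14}


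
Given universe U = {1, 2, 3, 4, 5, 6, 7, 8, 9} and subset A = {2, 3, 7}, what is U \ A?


Aᶜ = U \ A = elements in U but not in A
U = {1, 2, 3, 4, 5, 6, 7, 8, 9}
A = {2, 3, 7}
Aᶜ = {1, 4, 5, 6, 8, 9}

Aᶜ = {1, 4, 5, 6, 8, 9}


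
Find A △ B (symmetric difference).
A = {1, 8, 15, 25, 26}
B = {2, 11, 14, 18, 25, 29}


A △ B = (A \ B) ∪ (B \ A) = elements in exactly one of A or B
A \ B = {1, 8, 15, 26}
B \ A = {2, 11, 14, 18, 29}
A △ B = {1, 2, 8, 11, 14, 15, 18, 26, 29}

A △ B = {1, 2, 8, 11, 14, 15, 18, 26, 29}


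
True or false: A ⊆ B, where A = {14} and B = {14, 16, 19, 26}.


A ⊆ B means every element of A is in B.
All elements of A are in B.
So A ⊆ B.

Yes, A ⊆ B


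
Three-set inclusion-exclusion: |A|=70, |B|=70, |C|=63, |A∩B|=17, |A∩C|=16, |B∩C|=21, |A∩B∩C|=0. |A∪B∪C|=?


|A∪B∪C| = |A|+|B|+|C| - |A∩B|-|A∩C|-|B∩C| + |A∩B∩C|
= 70+70+63 - 17-16-21 + 0
= 203 - 54 + 0
= 149

|A ∪ B ∪ C| = 149


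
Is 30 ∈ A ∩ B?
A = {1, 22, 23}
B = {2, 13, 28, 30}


A = {1, 22, 23}, B = {2, 13, 28, 30}
A ∩ B = elements in both A and B
A ∩ B = ∅
Checking if 30 ∈ A ∩ B
30 is not in A ∩ B → False

30 ∉ A ∩ B


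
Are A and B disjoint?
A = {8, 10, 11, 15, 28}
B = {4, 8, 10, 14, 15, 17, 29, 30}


Disjoint means A ∩ B = ∅.
A ∩ B = {8, 10, 15}
A ∩ B ≠ ∅, so A and B are NOT disjoint.

No, A and B are not disjoint (A ∩ B = {8, 10, 15})


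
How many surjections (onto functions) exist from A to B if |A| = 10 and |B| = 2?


n = |A| = 10, k = |B| = 2. Surjections via inclusion-exclusion:
S(n,k) = Σ(-1)^i × C(k,i) × (k-i)^n, i=0 to k
i=0: (-1)^0×C(2,0)×2^10 = 1024
i=1: (-1)^1×C(2,1)×1^10 = -2
i=2: (-1)^2×C(2,2)×0^10 = 0
Total = 1022

Number of surjections = 1022


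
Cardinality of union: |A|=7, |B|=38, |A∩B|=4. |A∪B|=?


|A ∪ B| = |A| + |B| - |A ∩ B|
= 7 + 38 - 4
= 41

|A ∪ B| = 41


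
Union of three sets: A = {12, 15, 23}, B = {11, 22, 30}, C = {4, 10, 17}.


A ∪ B = {11, 12, 15, 22, 23, 30}
(A ∪ B) ∪ C = {4, 10, 11, 12, 15, 17, 22, 23, 30}

A ∪ B ∪ C = {4, 10, 11, 12, 15, 17, 22, 23, 30}


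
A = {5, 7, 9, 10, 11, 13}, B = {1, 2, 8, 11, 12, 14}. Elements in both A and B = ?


A = {5, 7, 9, 10, 11, 13}
B = {1, 2, 8, 11, 12, 14}
Region: in both A and B
Elements: {11}

Elements in both A and B: {11}


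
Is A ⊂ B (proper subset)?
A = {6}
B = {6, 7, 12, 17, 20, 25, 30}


A ⊂ B requires: A ⊆ B AND A ≠ B.
A ⊆ B? Yes
A = B? No
A ⊂ B: Yes (A is a proper subset of B)

Yes, A ⊂ B


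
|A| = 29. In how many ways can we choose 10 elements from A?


C(n,k) = n! / (k!(n-k)!)
C(29,10) = 29! / (10!19!)
= 20030010

C(29,10) = 20030010


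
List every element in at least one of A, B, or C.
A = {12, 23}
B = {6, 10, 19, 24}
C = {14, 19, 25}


A ∪ B = {6, 10, 12, 19, 23, 24}
(A ∪ B) ∪ C = {6, 10, 12, 14, 19, 23, 24, 25}

A ∪ B ∪ C = {6, 10, 12, 14, 19, 23, 24, 25}


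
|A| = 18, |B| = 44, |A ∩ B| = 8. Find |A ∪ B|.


|A ∪ B| = |A| + |B| - |A ∩ B|
= 18 + 44 - 8
= 54

|A ∪ B| = 54


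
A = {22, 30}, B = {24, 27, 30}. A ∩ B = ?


A ∩ B = elements in both A and B
A = {22, 30}
B = {24, 27, 30}
A ∩ B = {30}

A ∩ B = {30}


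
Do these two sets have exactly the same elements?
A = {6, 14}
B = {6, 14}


Two sets are equal iff they have exactly the same elements.
A = {6, 14}
B = {6, 14}
Same elements → A = B

Yes, A = B


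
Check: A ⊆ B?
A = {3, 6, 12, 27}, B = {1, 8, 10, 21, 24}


A ⊆ B means every element of A is in B.
Elements in A not in B: {3, 6, 12, 27}
So A ⊄ B.

No, A ⊄ B


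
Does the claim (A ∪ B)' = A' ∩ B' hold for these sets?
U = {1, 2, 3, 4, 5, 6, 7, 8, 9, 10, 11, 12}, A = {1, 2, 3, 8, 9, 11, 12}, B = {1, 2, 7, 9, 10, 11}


LHS: A ∪ B = {1, 2, 3, 7, 8, 9, 10, 11, 12}
(A ∪ B)' = U \ (A ∪ B) = {4, 5, 6}
A' = {4, 5, 6, 7, 10}, B' = {3, 4, 5, 6, 8, 12}
Claimed RHS: A' ∩ B' = {4, 5, 6}
Identity is VALID: LHS = RHS = {4, 5, 6} ✓

Identity is valid. (A ∪ B)' = A' ∩ B' = {4, 5, 6}


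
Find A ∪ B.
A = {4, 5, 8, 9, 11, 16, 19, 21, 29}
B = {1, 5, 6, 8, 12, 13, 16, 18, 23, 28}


A ∪ B = all elements in A or B (or both)
A = {4, 5, 8, 9, 11, 16, 19, 21, 29}
B = {1, 5, 6, 8, 12, 13, 16, 18, 23, 28}
A ∪ B = {1, 4, 5, 6, 8, 9, 11, 12, 13, 16, 18, 19, 21, 23, 28, 29}

A ∪ B = {1, 4, 5, 6, 8, 9, 11, 12, 13, 16, 18, 19, 21, 23, 28, 29}


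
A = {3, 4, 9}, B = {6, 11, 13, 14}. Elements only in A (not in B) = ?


A = {3, 4, 9}
B = {6, 11, 13, 14}
Region: only in A (not in B)
Elements: {3, 4, 9}

Elements only in A (not in B): {3, 4, 9}


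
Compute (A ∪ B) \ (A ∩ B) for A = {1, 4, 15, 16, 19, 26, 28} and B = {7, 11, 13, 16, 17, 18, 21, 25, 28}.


A △ B = (A \ B) ∪ (B \ A) = elements in exactly one of A or B
A \ B = {1, 4, 15, 19, 26}
B \ A = {7, 11, 13, 17, 18, 21, 25}
A △ B = {1, 4, 7, 11, 13, 15, 17, 18, 19, 21, 25, 26}

A △ B = {1, 4, 7, 11, 13, 15, 17, 18, 19, 21, 25, 26}


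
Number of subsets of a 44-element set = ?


Number of subsets = 2^n
= 2^44
= 17592186044416

|P(A)| = 17592186044416


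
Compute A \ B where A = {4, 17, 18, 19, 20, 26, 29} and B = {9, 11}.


A \ B = elements in A but not in B
A = {4, 17, 18, 19, 20, 26, 29}
B = {9, 11}
Remove from A any elements in B
A \ B = {4, 17, 18, 19, 20, 26, 29}

A \ B = {4, 17, 18, 19, 20, 26, 29}


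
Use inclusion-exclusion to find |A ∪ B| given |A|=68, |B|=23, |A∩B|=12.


|A ∪ B| = |A| + |B| - |A ∩ B|
= 68 + 23 - 12
= 79

|A ∪ B| = 79


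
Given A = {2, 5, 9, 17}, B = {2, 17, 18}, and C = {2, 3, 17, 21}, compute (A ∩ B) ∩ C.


A ∩ B = {2, 17}
(A ∩ B) ∩ C = {2, 17}

A ∩ B ∩ C = {2, 17}


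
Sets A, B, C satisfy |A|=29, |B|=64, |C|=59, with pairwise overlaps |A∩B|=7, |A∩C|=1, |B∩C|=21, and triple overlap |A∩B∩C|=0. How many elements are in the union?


|A∪B∪C| = |A|+|B|+|C| - |A∩B|-|A∩C|-|B∩C| + |A∩B∩C|
= 29+64+59 - 7-1-21 + 0
= 152 - 29 + 0
= 123

|A ∪ B ∪ C| = 123


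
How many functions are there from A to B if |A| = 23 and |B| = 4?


Each of |A| = 23 inputs maps to any of |B| = 4 outputs.
# functions = |B|^|A| = 4^23
= 70368744177664

Number of functions = 70368744177664


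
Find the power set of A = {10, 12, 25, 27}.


|A| = 4, so |P(A)| = 2^4 = 16
Enumerate subsets by cardinality (0 to 4):
∅, {10}, {12}, {25}, {27}, {10, 12}, {10, 25}, {10, 27}, {12, 25}, {12, 27}, {25, 27}, {10, 12, 25}, {10, 12, 27}, {10, 25, 27}, {12, 25, 27}, {10, 12, 25, 27}

P(A) has 16 subsets: ∅, {10}, {12}, {25}, {27}, {10, 12}, {10, 25}, {10, 27}, {12, 25}, {12, 27}, {25, 27}, {10, 12, 25}, {10, 12, 27}, {10, 25, 27}, {12, 25, 27}, {10, 12, 25, 27}


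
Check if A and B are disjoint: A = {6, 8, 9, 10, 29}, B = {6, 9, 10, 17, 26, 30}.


Disjoint means A ∩ B = ∅.
A ∩ B = {6, 9, 10}
A ∩ B ≠ ∅, so A and B are NOT disjoint.

No, A and B are not disjoint (A ∩ B = {6, 9, 10})


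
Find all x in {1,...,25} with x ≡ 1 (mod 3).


Checking each candidate:
Condition: x in {1,...,25} with x ≡ 1 (mod 3)
Result = {1, 4, 7, 10, 13, 16, 19, 22, 25}

{1, 4, 7, 10, 13, 16, 19, 22, 25}


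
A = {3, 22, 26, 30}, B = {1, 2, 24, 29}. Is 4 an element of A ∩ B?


A = {3, 22, 26, 30}, B = {1, 2, 24, 29}
A ∩ B = elements in both A and B
A ∩ B = ∅
Checking if 4 ∈ A ∩ B
4 is not in A ∩ B → False

4 ∉ A ∩ B


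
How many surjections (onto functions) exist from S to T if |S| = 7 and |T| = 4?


n = |S| = 7, k = |T| = 4. Surjections via inclusion-exclusion:
S(n,k) = Σ(-1)^i × C(k,i) × (k-i)^n, i=0 to k
i=0: (-1)^0×C(4,0)×4^7 = 16384
i=1: (-1)^1×C(4,1)×3^7 = -8748
i=2: (-1)^2×C(4,2)×2^7 = 768
i=3: (-1)^3×C(4,3)×1^7 = -4
i=4: (-1)^4×C(4,4)×0^7 = 0
Total = 8400

Number of surjections = 8400


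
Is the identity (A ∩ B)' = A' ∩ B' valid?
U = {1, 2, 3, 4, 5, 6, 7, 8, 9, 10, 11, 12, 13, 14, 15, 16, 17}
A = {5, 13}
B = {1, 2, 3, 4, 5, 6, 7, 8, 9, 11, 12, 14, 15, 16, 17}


LHS: A ∩ B = {5}
(A ∩ B)' = U \ (A ∩ B) = {1, 2, 3, 4, 6, 7, 8, 9, 10, 11, 12, 13, 14, 15, 16, 17}
A' = {1, 2, 3, 4, 6, 7, 8, 9, 10, 11, 12, 14, 15, 16, 17}, B' = {10, 13}
Claimed RHS: A' ∩ B' = {10}
Identity is INVALID: LHS = {1, 2, 3, 4, 6, 7, 8, 9, 10, 11, 12, 13, 14, 15, 16, 17} but the RHS claimed here equals {10}. The correct form is (A ∩ B)' = A' ∪ B'.

Identity is invalid: (A ∩ B)' = {1, 2, 3, 4, 6, 7, 8, 9, 10, 11, 12, 13, 14, 15, 16, 17} but A' ∩ B' = {10}. The correct De Morgan law is (A ∩ B)' = A' ∪ B'.


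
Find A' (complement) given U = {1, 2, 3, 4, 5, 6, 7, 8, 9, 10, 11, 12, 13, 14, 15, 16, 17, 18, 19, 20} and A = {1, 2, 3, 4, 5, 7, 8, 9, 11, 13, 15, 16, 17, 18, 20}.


Aᶜ = U \ A = elements in U but not in A
U = {1, 2, 3, 4, 5, 6, 7, 8, 9, 10, 11, 12, 13, 14, 15, 16, 17, 18, 19, 20}
A = {1, 2, 3, 4, 5, 7, 8, 9, 11, 13, 15, 16, 17, 18, 20}
Aᶜ = {6, 10, 12, 14, 19}

Aᶜ = {6, 10, 12, 14, 19}


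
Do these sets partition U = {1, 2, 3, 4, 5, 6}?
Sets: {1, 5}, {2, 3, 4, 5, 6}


A partition requires: (1) non-empty parts, (2) pairwise disjoint, (3) union = U
Parts: {1, 5}, {2, 3, 4, 5, 6}
Union of parts: {1, 2, 3, 4, 5, 6}
U = {1, 2, 3, 4, 5, 6}
All non-empty? True
Pairwise disjoint? False
Covers U? True

No, not a valid partition


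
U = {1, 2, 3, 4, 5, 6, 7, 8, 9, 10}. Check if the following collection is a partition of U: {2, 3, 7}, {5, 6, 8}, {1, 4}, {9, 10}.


A partition requires: (1) non-empty parts, (2) pairwise disjoint, (3) union = U
Parts: {2, 3, 7}, {5, 6, 8}, {1, 4}, {9, 10}
Union of parts: {1, 2, 3, 4, 5, 6, 7, 8, 9, 10}
U = {1, 2, 3, 4, 5, 6, 7, 8, 9, 10}
All non-empty? True
Pairwise disjoint? True
Covers U? True

Yes, valid partition


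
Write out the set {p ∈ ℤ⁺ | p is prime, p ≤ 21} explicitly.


Checking each candidate:
Condition: primes ≤ 21
Result = {2, 3, 5, 7, 11, 13, 17, 19}

{2, 3, 5, 7, 11, 13, 17, 19}


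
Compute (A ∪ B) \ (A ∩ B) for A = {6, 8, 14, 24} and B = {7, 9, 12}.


A △ B = (A \ B) ∪ (B \ A) = elements in exactly one of A or B
A \ B = {6, 8, 14, 24}
B \ A = {7, 9, 12}
A △ B = {6, 7, 8, 9, 12, 14, 24}

A △ B = {6, 7, 8, 9, 12, 14, 24}


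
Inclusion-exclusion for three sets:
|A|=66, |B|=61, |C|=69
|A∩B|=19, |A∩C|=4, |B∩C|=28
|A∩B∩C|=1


|A∪B∪C| = |A|+|B|+|C| - |A∩B|-|A∩C|-|B∩C| + |A∩B∩C|
= 66+61+69 - 19-4-28 + 1
= 196 - 51 + 1
= 146

|A ∪ B ∪ C| = 146


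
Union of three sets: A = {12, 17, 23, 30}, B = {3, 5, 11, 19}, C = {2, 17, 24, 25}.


A ∪ B = {3, 5, 11, 12, 17, 19, 23, 30}
(A ∪ B) ∪ C = {2, 3, 5, 11, 12, 17, 19, 23, 24, 25, 30}

A ∪ B ∪ C = {2, 3, 5, 11, 12, 17, 19, 23, 24, 25, 30}


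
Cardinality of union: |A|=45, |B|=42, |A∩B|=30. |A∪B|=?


|A ∪ B| = |A| + |B| - |A ∩ B|
= 45 + 42 - 30
= 57

|A ∪ B| = 57


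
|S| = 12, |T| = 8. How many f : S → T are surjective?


n = |S| = 12, k = |T| = 8. Surjections via inclusion-exclusion:
S(n,k) = Σ(-1)^i × C(k,i) × (k-i)^n, i=0 to k
i=0: (-1)^0×C(8,0)×8^12 = 68719476736
i=1: (-1)^1×C(8,1)×7^12 = -110730297608
i=2: (-1)^2×C(8,2)×6^12 = 60949905408
i=3: (-1)^3×C(8,3)×5^12 = -13671875000
i=4: (-1)^4×C(8,4)×4^12 = 1174405120
i=5: (-1)^5×C(8,5)×3^12 = -29760696
i=6: (-1)^6×C(8,6)×2^12 = 114688
i=7: (-1)^7×C(8,7)×1^12 = -8
i=8: (-1)^8×C(8,8)×0^12 = 0
Total = 6411968640

Number of surjections = 6411968640


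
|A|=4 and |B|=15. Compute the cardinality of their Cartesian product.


|A × B| = |A| × |B|
= 4 × 15
= 60

|A × B| = 60


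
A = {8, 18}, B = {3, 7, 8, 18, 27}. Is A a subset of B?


A ⊆ B means every element of A is in B.
All elements of A are in B.
So A ⊆ B.

Yes, A ⊆ B


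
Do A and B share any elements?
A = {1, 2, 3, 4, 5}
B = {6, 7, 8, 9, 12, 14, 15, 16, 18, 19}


Disjoint means A ∩ B = ∅.
A ∩ B = ∅
A ∩ B = ∅, so A and B are disjoint.

No — A and B share no elements (A ∩ B = ∅), so they are disjoint


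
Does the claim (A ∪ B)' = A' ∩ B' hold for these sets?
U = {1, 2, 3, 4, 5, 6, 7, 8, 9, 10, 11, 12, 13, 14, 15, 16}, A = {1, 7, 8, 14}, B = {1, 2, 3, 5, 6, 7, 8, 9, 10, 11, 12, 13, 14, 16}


LHS: A ∪ B = {1, 2, 3, 5, 6, 7, 8, 9, 10, 11, 12, 13, 14, 16}
(A ∪ B)' = U \ (A ∪ B) = {4, 15}
A' = {2, 3, 4, 5, 6, 9, 10, 11, 12, 13, 15, 16}, B' = {4, 15}
Claimed RHS: A' ∩ B' = {4, 15}
Identity is VALID: LHS = RHS = {4, 15} ✓

Identity is valid. (A ∪ B)' = A' ∩ B' = {4, 15}


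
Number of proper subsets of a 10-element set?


Total subsets = 2^n = 2^10 = 1024
Proper subsets exclude the set itself: 2^n - 1
= 1024 - 1
= 1023

Number of proper subsets = 1023


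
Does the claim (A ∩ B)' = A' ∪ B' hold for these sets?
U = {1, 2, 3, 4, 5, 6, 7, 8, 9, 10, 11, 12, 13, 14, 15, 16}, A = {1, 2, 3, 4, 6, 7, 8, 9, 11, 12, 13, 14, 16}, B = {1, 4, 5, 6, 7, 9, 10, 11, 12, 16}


LHS: A ∩ B = {1, 4, 6, 7, 9, 11, 12, 16}
(A ∩ B)' = U \ (A ∩ B) = {2, 3, 5, 8, 10, 13, 14, 15}
A' = {5, 10, 15}, B' = {2, 3, 8, 13, 14, 15}
Claimed RHS: A' ∪ B' = {2, 3, 5, 8, 10, 13, 14, 15}
Identity is VALID: LHS = RHS = {2, 3, 5, 8, 10, 13, 14, 15} ✓

Identity is valid. (A ∩ B)' = A' ∪ B' = {2, 3, 5, 8, 10, 13, 14, 15}


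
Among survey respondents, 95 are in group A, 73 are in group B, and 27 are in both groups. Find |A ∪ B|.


|A ∪ B| = |A| + |B| - |A ∩ B|
= 95 + 73 - 27
= 141

|A ∪ B| = 141


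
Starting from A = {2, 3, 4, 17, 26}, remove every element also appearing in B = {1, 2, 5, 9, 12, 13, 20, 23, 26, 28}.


A \ B = elements in A but not in B
A = {2, 3, 4, 17, 26}
B = {1, 2, 5, 9, 12, 13, 20, 23, 26, 28}
Remove from A any elements in B
A \ B = {3, 4, 17}

A \ B = {3, 4, 17}


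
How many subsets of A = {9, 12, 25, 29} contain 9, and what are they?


A subset of A contains 9 iff the remaining 3 elements form any subset of A \ {9}.
Count: 2^(n-1) = 2^3 = 8
Subsets containing 9: {9}, {9, 12}, {9, 25}, {9, 29}, {9, 12, 25}, {9, 12, 29}, {9, 25, 29}, {9, 12, 25, 29}

Subsets containing 9 (8 total): {9}, {9, 12}, {9, 25}, {9, 29}, {9, 12, 25}, {9, 12, 29}, {9, 25, 29}, {9, 12, 25, 29}


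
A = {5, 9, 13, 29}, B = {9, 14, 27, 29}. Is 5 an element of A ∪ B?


A = {5, 9, 13, 29}, B = {9, 14, 27, 29}
A ∪ B = all elements in A or B
A ∪ B = {5, 9, 13, 14, 27, 29}
Checking if 5 ∈ A ∪ B
5 is in A ∪ B → True

5 ∈ A ∪ B


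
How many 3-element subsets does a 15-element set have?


C(n,k) = n! / (k!(n-k)!)
C(15,3) = 15! / (3!12!)
= 455

C(15,3) = 455


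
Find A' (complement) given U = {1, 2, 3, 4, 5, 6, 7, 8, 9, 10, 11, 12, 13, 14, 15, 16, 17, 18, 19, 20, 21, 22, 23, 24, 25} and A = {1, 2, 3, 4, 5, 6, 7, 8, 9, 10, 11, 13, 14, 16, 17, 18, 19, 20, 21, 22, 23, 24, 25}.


Aᶜ = U \ A = elements in U but not in A
U = {1, 2, 3, 4, 5, 6, 7, 8, 9, 10, 11, 12, 13, 14, 15, 16, 17, 18, 19, 20, 21, 22, 23, 24, 25}
A = {1, 2, 3, 4, 5, 6, 7, 8, 9, 10, 11, 13, 14, 16, 17, 18, 19, 20, 21, 22, 23, 24, 25}
Aᶜ = {12, 15}

Aᶜ = {12, 15}


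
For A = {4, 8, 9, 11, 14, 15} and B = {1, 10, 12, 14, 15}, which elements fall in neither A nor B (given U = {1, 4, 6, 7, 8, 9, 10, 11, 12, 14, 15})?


A = {4, 8, 9, 11, 14, 15}
B = {1, 10, 12, 14, 15}
Region: in neither A nor B (given U = {1, 4, 6, 7, 8, 9, 10, 11, 12, 14, 15})
Elements: {6, 7}

Elements in neither A nor B (given U = {1, 4, 6, 7, 8, 9, 10, 11, 12, 14, 15}): {6, 7}


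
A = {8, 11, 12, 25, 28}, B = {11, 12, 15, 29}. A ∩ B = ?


A ∩ B = elements in both A and B
A = {8, 11, 12, 25, 28}
B = {11, 12, 15, 29}
A ∩ B = {11, 12}

A ∩ B = {11, 12}


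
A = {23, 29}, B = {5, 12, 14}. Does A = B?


Two sets are equal iff they have exactly the same elements.
A = {23, 29}
B = {5, 12, 14}
Differences: {5, 12, 14, 23, 29}
A ≠ B

No, A ≠ B


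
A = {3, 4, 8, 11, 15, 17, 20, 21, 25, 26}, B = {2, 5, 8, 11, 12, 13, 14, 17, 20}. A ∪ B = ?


A ∪ B = all elements in A or B (or both)
A = {3, 4, 8, 11, 15, 17, 20, 21, 25, 26}
B = {2, 5, 8, 11, 12, 13, 14, 17, 20}
A ∪ B = {2, 3, 4, 5, 8, 11, 12, 13, 14, 15, 17, 20, 21, 25, 26}

A ∪ B = {2, 3, 4, 5, 8, 11, 12, 13, 14, 15, 17, 20, 21, 25, 26}


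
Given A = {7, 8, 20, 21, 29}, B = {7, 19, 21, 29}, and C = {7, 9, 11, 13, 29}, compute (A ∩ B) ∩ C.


A ∩ B = {7, 21, 29}
(A ∩ B) ∩ C = {7, 29}

A ∩ B ∩ C = {7, 29}


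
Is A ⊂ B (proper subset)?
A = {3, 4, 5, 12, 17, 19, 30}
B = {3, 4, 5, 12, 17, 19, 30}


A ⊂ B requires: A ⊆ B AND A ≠ B.
A ⊆ B? Yes
A = B? Yes
A = B, so A is not a PROPER subset.

No, A is not a proper subset of B


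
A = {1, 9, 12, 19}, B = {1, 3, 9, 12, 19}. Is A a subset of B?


A ⊆ B means every element of A is in B.
All elements of A are in B.
So A ⊆ B.

Yes, A ⊆ B


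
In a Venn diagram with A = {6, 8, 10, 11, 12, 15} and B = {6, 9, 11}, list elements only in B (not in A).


A = {6, 8, 10, 11, 12, 15}
B = {6, 9, 11}
Region: only in B (not in A)
Elements: {9}

Elements only in B (not in A): {9}


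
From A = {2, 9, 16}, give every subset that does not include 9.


A subset of A that omits 9 is a subset of A \ {9}, so there are 2^(n-1) = 2^2 = 4 of them.
Subsets excluding 9: ∅, {2}, {16}, {2, 16}

Subsets excluding 9 (4 total): ∅, {2}, {16}, {2, 16}


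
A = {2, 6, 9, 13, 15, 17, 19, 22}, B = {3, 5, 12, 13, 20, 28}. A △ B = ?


A △ B = (A \ B) ∪ (B \ A) = elements in exactly one of A or B
A \ B = {2, 6, 9, 15, 17, 19, 22}
B \ A = {3, 5, 12, 20, 28}
A △ B = {2, 3, 5, 6, 9, 12, 15, 17, 19, 20, 22, 28}

A △ B = {2, 3, 5, 6, 9, 12, 15, 17, 19, 20, 22, 28}


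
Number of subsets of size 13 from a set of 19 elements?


C(n,k) = n! / (k!(n-k)!)
C(19,13) = 19! / (13!6!)
= 27132

C(19,13) = 27132


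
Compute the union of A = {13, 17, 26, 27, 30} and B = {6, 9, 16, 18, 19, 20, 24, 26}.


A ∪ B = all elements in A or B (or both)
A = {13, 17, 26, 27, 30}
B = {6, 9, 16, 18, 19, 20, 24, 26}
A ∪ B = {6, 9, 13, 16, 17, 18, 19, 20, 24, 26, 27, 30}

A ∪ B = {6, 9, 13, 16, 17, 18, 19, 20, 24, 26, 27, 30}


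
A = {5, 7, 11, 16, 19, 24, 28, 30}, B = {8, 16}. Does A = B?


Two sets are equal iff they have exactly the same elements.
A = {5, 7, 11, 16, 19, 24, 28, 30}
B = {8, 16}
Differences: {5, 7, 8, 11, 19, 24, 28, 30}
A ≠ B

No, A ≠ B


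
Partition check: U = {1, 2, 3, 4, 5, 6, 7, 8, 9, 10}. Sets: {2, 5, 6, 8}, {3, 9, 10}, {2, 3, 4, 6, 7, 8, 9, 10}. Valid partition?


A partition requires: (1) non-empty parts, (2) pairwise disjoint, (3) union = U
Parts: {2, 5, 6, 8}, {3, 9, 10}, {2, 3, 4, 6, 7, 8, 9, 10}
Union of parts: {2, 3, 4, 5, 6, 7, 8, 9, 10}
U = {1, 2, 3, 4, 5, 6, 7, 8, 9, 10}
All non-empty? True
Pairwise disjoint? False
Covers U? False

No, not a valid partition


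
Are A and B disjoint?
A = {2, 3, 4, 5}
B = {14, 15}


Disjoint means A ∩ B = ∅.
A ∩ B = ∅
A ∩ B = ∅, so A and B are disjoint.

Yes, A and B are disjoint


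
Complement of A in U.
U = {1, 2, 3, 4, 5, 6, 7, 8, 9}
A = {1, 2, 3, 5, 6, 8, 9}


Aᶜ = U \ A = elements in U but not in A
U = {1, 2, 3, 4, 5, 6, 7, 8, 9}
A = {1, 2, 3, 5, 6, 8, 9}
Aᶜ = {4, 7}

Aᶜ = {4, 7}


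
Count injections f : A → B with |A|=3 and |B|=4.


An injection sends each of |A| = 3 inputs to a distinct output in B.
# injections = |B|·(|B|-1)·…·(|B|-|A|+1) = 4! / (4 - 3)!
= 4 × 3 × 2
= 24

Number of injections = 24


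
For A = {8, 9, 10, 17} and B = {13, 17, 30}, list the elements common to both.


A ∩ B = elements in both A and B
A = {8, 9, 10, 17}
B = {13, 17, 30}
A ∩ B = {17}

A ∩ B = {17}


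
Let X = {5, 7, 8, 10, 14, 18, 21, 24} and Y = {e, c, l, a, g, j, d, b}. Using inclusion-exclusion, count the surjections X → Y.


n = |X| = 8, k = |Y| = 8. Surjections via inclusion-exclusion:
S(n,k) = Σ(-1)^i × C(k,i) × (k-i)^n, i=0 to k
i=0: (-1)^0×C(8,0)×8^8 = 16777216
i=1: (-1)^1×C(8,1)×7^8 = -46118408
i=2: (-1)^2×C(8,2)×6^8 = 47029248
i=3: (-1)^3×C(8,3)×5^8 = -21875000
i=4: (-1)^4×C(8,4)×4^8 = 4587520
i=5: (-1)^5×C(8,5)×3^8 = -367416
i=6: (-1)^6×C(8,6)×2^8 = 7168
i=7: (-1)^7×C(8,7)×1^8 = -8
i=8: (-1)^8×C(8,8)×0^8 = 0
Total = 40320

Number of surjections = 40320


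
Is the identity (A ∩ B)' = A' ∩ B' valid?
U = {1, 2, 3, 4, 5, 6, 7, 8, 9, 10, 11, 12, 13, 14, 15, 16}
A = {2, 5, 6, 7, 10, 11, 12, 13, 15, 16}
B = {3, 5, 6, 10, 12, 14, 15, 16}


LHS: A ∩ B = {5, 6, 10, 12, 15, 16}
(A ∩ B)' = U \ (A ∩ B) = {1, 2, 3, 4, 7, 8, 9, 11, 13, 14}
A' = {1, 3, 4, 8, 9, 14}, B' = {1, 2, 4, 7, 8, 9, 11, 13}
Claimed RHS: A' ∩ B' = {1, 4, 8, 9}
Identity is INVALID: LHS = {1, 2, 3, 4, 7, 8, 9, 11, 13, 14} but the RHS claimed here equals {1, 4, 8, 9}. The correct form is (A ∩ B)' = A' ∪ B'.

Identity is invalid: (A ∩ B)' = {1, 2, 3, 4, 7, 8, 9, 11, 13, 14} but A' ∩ B' = {1, 4, 8, 9}. The correct De Morgan law is (A ∩ B)' = A' ∪ B'.


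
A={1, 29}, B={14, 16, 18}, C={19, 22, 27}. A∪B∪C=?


A ∪ B = {1, 14, 16, 18, 29}
(A ∪ B) ∪ C = {1, 14, 16, 18, 19, 22, 27, 29}

A ∪ B ∪ C = {1, 14, 16, 18, 19, 22, 27, 29}


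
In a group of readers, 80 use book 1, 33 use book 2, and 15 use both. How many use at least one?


|A ∪ B| = |A| + |B| - |A ∩ B|
= 80 + 33 - 15
= 98

|A ∪ B| = 98


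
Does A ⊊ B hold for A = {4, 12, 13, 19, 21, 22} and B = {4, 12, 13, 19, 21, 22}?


A ⊂ B requires: A ⊆ B AND A ≠ B.
A ⊆ B? Yes
A = B? Yes
A = B, so A is not a PROPER subset.

No, A is not a proper subset of B


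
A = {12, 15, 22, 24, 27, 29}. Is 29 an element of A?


A = {12, 15, 22, 24, 27, 29}
Checking if 29 is in A
29 is in A → True

29 ∈ A


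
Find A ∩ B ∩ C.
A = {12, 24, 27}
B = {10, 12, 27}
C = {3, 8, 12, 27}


A ∩ B = {12, 27}
(A ∩ B) ∩ C = {12, 27}

A ∩ B ∩ C = {12, 27}


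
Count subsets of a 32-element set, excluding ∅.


Total subsets = 2^n = 2^32 = 4294967296
Non-empty subsets exclude the empty set: 2^n - 1
= 4294967296 - 1
= 4294967295

Number of non-empty subsets = 4294967295


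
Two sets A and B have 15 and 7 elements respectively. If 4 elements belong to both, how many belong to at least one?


|A ∪ B| = |A| + |B| - |A ∩ B|
= 15 + 7 - 4
= 18

|A ∪ B| = 18


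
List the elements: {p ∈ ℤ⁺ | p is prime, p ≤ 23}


Checking each candidate:
Condition: primes ≤ 23
Result = {2, 3, 5, 7, 11, 13, 17, 19, 23}

{2, 3, 5, 7, 11, 13, 17, 19, 23}


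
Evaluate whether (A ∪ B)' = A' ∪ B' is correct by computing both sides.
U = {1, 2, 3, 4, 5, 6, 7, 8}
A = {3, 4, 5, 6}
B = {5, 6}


LHS: A ∪ B = {3, 4, 5, 6}
(A ∪ B)' = U \ (A ∪ B) = {1, 2, 7, 8}
A' = {1, 2, 7, 8}, B' = {1, 2, 3, 4, 7, 8}
Claimed RHS: A' ∪ B' = {1, 2, 3, 4, 7, 8}
Identity is INVALID: LHS = {1, 2, 7, 8} but the RHS claimed here equals {1, 2, 3, 4, 7, 8}. The correct form is (A ∪ B)' = A' ∩ B'.

Identity is invalid: (A ∪ B)' = {1, 2, 7, 8} but A' ∪ B' = {1, 2, 3, 4, 7, 8}. The correct De Morgan law is (A ∪ B)' = A' ∩ B'.


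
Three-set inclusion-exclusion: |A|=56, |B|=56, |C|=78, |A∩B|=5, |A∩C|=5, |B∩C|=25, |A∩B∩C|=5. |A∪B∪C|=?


|A∪B∪C| = |A|+|B|+|C| - |A∩B|-|A∩C|-|B∩C| + |A∩B∩C|
= 56+56+78 - 5-5-25 + 5
= 190 - 35 + 5
= 160

|A ∪ B ∪ C| = 160


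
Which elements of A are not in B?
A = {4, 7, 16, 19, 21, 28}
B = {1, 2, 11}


A \ B = elements in A but not in B
A = {4, 7, 16, 19, 21, 28}
B = {1, 2, 11}
Remove from A any elements in B
A \ B = {4, 7, 16, 19, 21, 28}

A \ B = {4, 7, 16, 19, 21, 28}


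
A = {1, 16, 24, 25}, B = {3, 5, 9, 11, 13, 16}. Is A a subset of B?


A ⊆ B means every element of A is in B.
Elements in A not in B: {1, 24, 25}
So A ⊄ B.

No, A ⊄ B


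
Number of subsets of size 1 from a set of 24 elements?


C(n,k) = n! / (k!(n-k)!)
C(24,1) = 24! / (1!23!)
= 24

C(24,1) = 24


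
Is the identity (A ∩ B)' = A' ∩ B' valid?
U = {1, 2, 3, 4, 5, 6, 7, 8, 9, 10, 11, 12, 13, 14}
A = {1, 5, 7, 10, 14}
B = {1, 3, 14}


LHS: A ∩ B = {1, 14}
(A ∩ B)' = U \ (A ∩ B) = {2, 3, 4, 5, 6, 7, 8, 9, 10, 11, 12, 13}
A' = {2, 3, 4, 6, 8, 9, 11, 12, 13}, B' = {2, 4, 5, 6, 7, 8, 9, 10, 11, 12, 13}
Claimed RHS: A' ∩ B' = {2, 4, 6, 8, 9, 11, 12, 13}
Identity is INVALID: LHS = {2, 3, 4, 5, 6, 7, 8, 9, 10, 11, 12, 13} but the RHS claimed here equals {2, 4, 6, 8, 9, 11, 12, 13}. The correct form is (A ∩ B)' = A' ∪ B'.

Identity is invalid: (A ∩ B)' = {2, 3, 4, 5, 6, 7, 8, 9, 10, 11, 12, 13} but A' ∩ B' = {2, 4, 6, 8, 9, 11, 12, 13}. The correct De Morgan law is (A ∩ B)' = A' ∪ B'.


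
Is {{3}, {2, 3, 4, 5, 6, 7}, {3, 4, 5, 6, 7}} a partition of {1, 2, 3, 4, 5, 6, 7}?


A partition requires: (1) non-empty parts, (2) pairwise disjoint, (3) union = U
Parts: {3}, {2, 3, 4, 5, 6, 7}, {3, 4, 5, 6, 7}
Union of parts: {2, 3, 4, 5, 6, 7}
U = {1, 2, 3, 4, 5, 6, 7}
All non-empty? True
Pairwise disjoint? False
Covers U? False

No, not a valid partition


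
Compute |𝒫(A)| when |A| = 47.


Number of subsets = 2^n
= 2^47
= 140737488355328

|P(A)| = 140737488355328


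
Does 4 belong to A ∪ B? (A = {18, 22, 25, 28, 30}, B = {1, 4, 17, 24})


A = {18, 22, 25, 28, 30}, B = {1, 4, 17, 24}
A ∪ B = all elements in A or B
A ∪ B = {1, 4, 17, 18, 22, 24, 25, 28, 30}
Checking if 4 ∈ A ∪ B
4 is in A ∪ B → True

4 ∈ A ∪ B


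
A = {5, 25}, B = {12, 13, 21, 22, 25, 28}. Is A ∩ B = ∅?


Disjoint means A ∩ B = ∅.
A ∩ B = {25}
A ∩ B ≠ ∅, so A and B are NOT disjoint.

No, A and B are not disjoint (A ∩ B = {25})


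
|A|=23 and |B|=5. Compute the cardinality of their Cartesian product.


|A × B| = |A| × |B|
= 23 × 5
= 115

|A × B| = 115


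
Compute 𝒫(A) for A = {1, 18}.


|A| = 2, so |P(A)| = 2^2 = 4
Enumerate subsets by cardinality (0 to 2):
∅, {1}, {18}, {1, 18}

P(A) has 4 subsets: ∅, {1}, {18}, {1, 18}


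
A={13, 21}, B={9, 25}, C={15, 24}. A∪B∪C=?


A ∪ B = {9, 13, 21, 25}
(A ∪ B) ∪ C = {9, 13, 15, 21, 24, 25}

A ∪ B ∪ C = {9, 13, 15, 21, 24, 25}


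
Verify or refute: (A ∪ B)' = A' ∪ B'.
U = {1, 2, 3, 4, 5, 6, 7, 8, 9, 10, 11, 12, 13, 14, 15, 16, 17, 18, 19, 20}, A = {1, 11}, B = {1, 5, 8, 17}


LHS: A ∪ B = {1, 5, 8, 11, 17}
(A ∪ B)' = U \ (A ∪ B) = {2, 3, 4, 6, 7, 9, 10, 12, 13, 14, 15, 16, 18, 19, 20}
A' = {2, 3, 4, 5, 6, 7, 8, 9, 10, 12, 13, 14, 15, 16, 17, 18, 19, 20}, B' = {2, 3, 4, 6, 7, 9, 10, 11, 12, 13, 14, 15, 16, 18, 19, 20}
Claimed RHS: A' ∪ B' = {2, 3, 4, 5, 6, 7, 8, 9, 10, 11, 12, 13, 14, 15, 16, 17, 18, 19, 20}
Identity is INVALID: LHS = {2, 3, 4, 6, 7, 9, 10, 12, 13, 14, 15, 16, 18, 19, 20} but the RHS claimed here equals {2, 3, 4, 5, 6, 7, 8, 9, 10, 11, 12, 13, 14, 15, 16, 17, 18, 19, 20}. The correct form is (A ∪ B)' = A' ∩ B'.

Identity is invalid: (A ∪ B)' = {2, 3, 4, 6, 7, 9, 10, 12, 13, 14, 15, 16, 18, 19, 20} but A' ∪ B' = {2, 3, 4, 5, 6, 7, 8, 9, 10, 11, 12, 13, 14, 15, 16, 17, 18, 19, 20}. The correct De Morgan law is (A ∪ B)' = A' ∩ B'.


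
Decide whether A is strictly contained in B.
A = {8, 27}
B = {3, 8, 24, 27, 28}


A ⊂ B requires: A ⊆ B AND A ≠ B.
A ⊆ B? Yes
A = B? No
A ⊂ B: Yes (A is a proper subset of B)

Yes, A ⊂ B


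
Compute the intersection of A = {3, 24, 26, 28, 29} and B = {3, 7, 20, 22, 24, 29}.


A ∩ B = elements in both A and B
A = {3, 24, 26, 28, 29}
B = {3, 7, 20, 22, 24, 29}
A ∩ B = {3, 24, 29}

A ∩ B = {3, 24, 29}


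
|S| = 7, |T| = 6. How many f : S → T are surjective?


n = |S| = 7, k = |T| = 6. Surjections via inclusion-exclusion:
S(n,k) = Σ(-1)^i × C(k,i) × (k-i)^n, i=0 to k
i=0: (-1)^0×C(6,0)×6^7 = 279936
i=1: (-1)^1×C(6,1)×5^7 = -468750
i=2: (-1)^2×C(6,2)×4^7 = 245760
i=3: (-1)^3×C(6,3)×3^7 = -43740
i=4: (-1)^4×C(6,4)×2^7 = 1920
i=5: (-1)^5×C(6,5)×1^7 = -6
i=6: (-1)^6×C(6,6)×0^7 = 0
Total = 15120

Number of surjections = 15120


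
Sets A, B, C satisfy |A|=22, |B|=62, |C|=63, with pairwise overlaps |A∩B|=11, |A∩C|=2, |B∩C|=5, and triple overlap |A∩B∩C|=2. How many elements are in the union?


|A∪B∪C| = |A|+|B|+|C| - |A∩B|-|A∩C|-|B∩C| + |A∩B∩C|
= 22+62+63 - 11-2-5 + 2
= 147 - 18 + 2
= 131

|A ∪ B ∪ C| = 131


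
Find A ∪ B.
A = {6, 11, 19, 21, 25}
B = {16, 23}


A ∪ B = all elements in A or B (or both)
A = {6, 11, 19, 21, 25}
B = {16, 23}
A ∪ B = {6, 11, 16, 19, 21, 23, 25}

A ∪ B = {6, 11, 16, 19, 21, 23, 25}


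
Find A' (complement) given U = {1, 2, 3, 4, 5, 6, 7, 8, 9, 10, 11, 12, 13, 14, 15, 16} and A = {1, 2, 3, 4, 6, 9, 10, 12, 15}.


Aᶜ = U \ A = elements in U but not in A
U = {1, 2, 3, 4, 5, 6, 7, 8, 9, 10, 11, 12, 13, 14, 15, 16}
A = {1, 2, 3, 4, 6, 9, 10, 12, 15}
Aᶜ = {5, 7, 8, 11, 13, 14, 16}

Aᶜ = {5, 7, 8, 11, 13, 14, 16}


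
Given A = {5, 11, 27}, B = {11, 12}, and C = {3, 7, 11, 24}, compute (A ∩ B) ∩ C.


A ∩ B = {11}
(A ∩ B) ∩ C = {11}

A ∩ B ∩ C = {11}


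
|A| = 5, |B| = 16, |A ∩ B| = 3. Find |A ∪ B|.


|A ∪ B| = |A| + |B| - |A ∩ B|
= 5 + 16 - 3
= 18

|A ∪ B| = 18


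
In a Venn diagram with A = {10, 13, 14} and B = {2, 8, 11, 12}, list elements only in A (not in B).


A = {10, 13, 14}
B = {2, 8, 11, 12}
Region: only in A (not in B)
Elements: {10, 13, 14}

Elements only in A (not in B): {10, 13, 14}


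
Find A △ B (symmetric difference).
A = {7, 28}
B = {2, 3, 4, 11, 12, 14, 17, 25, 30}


A △ B = (A \ B) ∪ (B \ A) = elements in exactly one of A or B
A \ B = {7, 28}
B \ A = {2, 3, 4, 11, 12, 14, 17, 25, 30}
A △ B = {2, 3, 4, 7, 11, 12, 14, 17, 25, 28, 30}

A △ B = {2, 3, 4, 7, 11, 12, 14, 17, 25, 28, 30}


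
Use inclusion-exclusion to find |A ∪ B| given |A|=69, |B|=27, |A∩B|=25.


|A ∪ B| = |A| + |B| - |A ∩ B|
= 69 + 27 - 25
= 71

|A ∪ B| = 71


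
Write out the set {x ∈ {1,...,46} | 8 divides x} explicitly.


Checking each candidate:
Condition: multiples of 8 in {1,...,46}
Result = {8, 16, 24, 32, 40}

{8, 16, 24, 32, 40}


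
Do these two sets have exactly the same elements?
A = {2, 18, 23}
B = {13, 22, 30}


Two sets are equal iff they have exactly the same elements.
A = {2, 18, 23}
B = {13, 22, 30}
Differences: {2, 13, 18, 22, 23, 30}
A ≠ B

No, A ≠ B


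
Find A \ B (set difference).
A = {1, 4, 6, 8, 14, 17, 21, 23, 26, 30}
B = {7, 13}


A \ B = elements in A but not in B
A = {1, 4, 6, 8, 14, 17, 21, 23, 26, 30}
B = {7, 13}
Remove from A any elements in B
A \ B = {1, 4, 6, 8, 14, 17, 21, 23, 26, 30}

A \ B = {1, 4, 6, 8, 14, 17, 21, 23, 26, 30}


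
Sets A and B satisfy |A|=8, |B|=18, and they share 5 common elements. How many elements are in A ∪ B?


|A ∪ B| = |A| + |B| - |A ∩ B|
= 8 + 18 - 5
= 21

|A ∪ B| = 21


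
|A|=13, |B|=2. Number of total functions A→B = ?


Each of |A| = 13 inputs maps to any of |B| = 2 outputs.
# functions = |B|^|A| = 2^13
= 8192

Number of functions = 8192


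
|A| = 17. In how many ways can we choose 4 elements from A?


C(n,k) = n! / (k!(n-k)!)
C(17,4) = 17! / (4!13!)
= 2380

C(17,4) = 2380


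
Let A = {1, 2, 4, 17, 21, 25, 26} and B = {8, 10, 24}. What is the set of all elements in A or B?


A ∪ B = all elements in A or B (or both)
A = {1, 2, 4, 17, 21, 25, 26}
B = {8, 10, 24}
A ∪ B = {1, 2, 4, 8, 10, 17, 21, 24, 25, 26}

A ∪ B = {1, 2, 4, 8, 10, 17, 21, 24, 25, 26}


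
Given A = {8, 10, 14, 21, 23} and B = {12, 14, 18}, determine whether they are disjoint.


Disjoint means A ∩ B = ∅.
A ∩ B = {14}
A ∩ B ≠ ∅, so A and B are NOT disjoint.

No, A and B are not disjoint (A ∩ B = {14})


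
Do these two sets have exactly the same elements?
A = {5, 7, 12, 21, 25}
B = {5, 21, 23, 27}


Two sets are equal iff they have exactly the same elements.
A = {5, 7, 12, 21, 25}
B = {5, 21, 23, 27}
Differences: {7, 12, 23, 25, 27}
A ≠ B

No, A ≠ B


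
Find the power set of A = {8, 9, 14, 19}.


|A| = 4, so |P(A)| = 2^4 = 16
Enumerate subsets by cardinality (0 to 4):
∅, {8}, {9}, {14}, {19}, {8, 9}, {8, 14}, {8, 19}, {9, 14}, {9, 19}, {14, 19}, {8, 9, 14}, {8, 9, 19}, {8, 14, 19}, {9, 14, 19}, {8, 9, 14, 19}

P(A) has 16 subsets: ∅, {8}, {9}, {14}, {19}, {8, 9}, {8, 14}, {8, 19}, {9, 14}, {9, 19}, {14, 19}, {8, 9, 14}, {8, 9, 19}, {8, 14, 19}, {9, 14, 19}, {8, 9, 14, 19}


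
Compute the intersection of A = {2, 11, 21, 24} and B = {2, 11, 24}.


A ∩ B = elements in both A and B
A = {2, 11, 21, 24}
B = {2, 11, 24}
A ∩ B = {2, 11, 24}

A ∩ B = {2, 11, 24}
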